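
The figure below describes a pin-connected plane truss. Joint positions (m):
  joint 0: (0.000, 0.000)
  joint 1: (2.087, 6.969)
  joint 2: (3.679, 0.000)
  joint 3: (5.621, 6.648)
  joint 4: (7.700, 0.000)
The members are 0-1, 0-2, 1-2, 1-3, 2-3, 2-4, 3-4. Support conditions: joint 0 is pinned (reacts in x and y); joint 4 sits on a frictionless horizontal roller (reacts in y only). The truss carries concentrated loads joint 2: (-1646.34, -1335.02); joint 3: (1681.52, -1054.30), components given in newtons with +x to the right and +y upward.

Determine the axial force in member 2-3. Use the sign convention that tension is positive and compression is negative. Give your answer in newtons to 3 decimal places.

N=5 nodes, M=7 members, R=3 reactions → 2N=10, M+R=10
member 0 (0-1): L=7.2748, (cx,cy)=(0.2869,0.9580)
member 1 (0-2): L=3.6790, (cx,cy)=(1.0000,0.0000)
member 2 (1-2): L=7.1485, (cx,cy)=(0.2227,-0.9749)
member 3 (1-3): L=3.5485, (cx,cy)=(0.9959,-0.0905)
member 4 (2-3): L=6.9258, (cx,cy)=(0.2804,0.9599)
member 5 (2-4): L=4.0210, (cx,cy)=(1.0000,0.0000)
member 6 (3-4): L=6.9655, (cx,cy)=(0.2985,-0.9544)
solve A·x = −loads:
  F[0-1] = +490.5875 N (tension)
  F[0-2] = -105.5603 N (compression)
  F[1-2] = -505.6785 N (compression)
  F[1-3] = +254.3996 N (tension)
  F[2-3] = +1904.3968 N (tension)
  F[2-4] = +894.1721 N (tension)
  F[3-4] = -2995.8407 N (compression)
  Rx@0 = -35.1800 N
  Ry@0 = -469.9662 N
  Ry@4 = +2859.2862 N

1904.397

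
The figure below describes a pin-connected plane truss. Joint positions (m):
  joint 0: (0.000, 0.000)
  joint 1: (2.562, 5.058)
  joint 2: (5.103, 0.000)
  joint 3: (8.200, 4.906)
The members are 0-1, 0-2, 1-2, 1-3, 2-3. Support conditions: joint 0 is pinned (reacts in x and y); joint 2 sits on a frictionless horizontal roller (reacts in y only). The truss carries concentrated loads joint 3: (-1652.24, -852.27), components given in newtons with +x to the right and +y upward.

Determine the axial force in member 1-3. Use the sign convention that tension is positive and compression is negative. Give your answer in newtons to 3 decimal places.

-1095.982

N=4 nodes, M=5 members, R=3 reactions → 2N=8, M+R=8
member 0 (0-1): L=5.6699, (cx,cy)=(0.4519,0.8921)
member 1 (0-2): L=5.1030, (cx,cy)=(1.0000,0.0000)
member 2 (1-2): L=5.6604, (cx,cy)=(0.4489,-0.8936)
member 3 (1-3): L=5.6400, (cx,cy)=(0.9996,-0.0270)
member 4 (2-3): L=5.8017, (cx,cy)=(0.5338,0.8456)
solve A·x = −loads:
  F[0-1] = -1200.7964 N (compression)
  F[0-2] = -1109.6436 N (compression)
  F[1-2] = +1231.8479 N (tension)
  F[1-3] = -1095.9818 N (compression)
  F[2-3] = -1042.8085 N (compression)
  Rx@0 = +1652.2400 N
  Ry@0 = +1071.2148 N
  Ry@2 = -218.9448 N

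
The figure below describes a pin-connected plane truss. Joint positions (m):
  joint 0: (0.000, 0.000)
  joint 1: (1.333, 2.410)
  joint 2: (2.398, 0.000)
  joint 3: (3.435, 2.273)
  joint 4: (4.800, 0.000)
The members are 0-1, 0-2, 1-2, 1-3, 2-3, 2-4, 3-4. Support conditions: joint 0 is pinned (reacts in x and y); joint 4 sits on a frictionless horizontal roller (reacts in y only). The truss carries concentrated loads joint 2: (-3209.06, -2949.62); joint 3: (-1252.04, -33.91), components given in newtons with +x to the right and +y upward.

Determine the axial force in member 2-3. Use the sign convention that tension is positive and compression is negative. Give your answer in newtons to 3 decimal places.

N=5 nodes, M=7 members, R=3 reactions → 2N=10, M+R=10
member 0 (0-1): L=2.7541, (cx,cy)=(0.4840,0.8751)
member 1 (0-2): L=2.3980, (cx,cy)=(1.0000,0.0000)
member 2 (1-2): L=2.6348, (cx,cy)=(0.4042,-0.9147)
member 3 (1-3): L=2.1065, (cx,cy)=(0.9979,-0.0650)
member 4 (2-3): L=2.4984, (cx,cy)=(0.4151,0.9098)
member 5 (2-4): L=2.4020, (cx,cy)=(1.0000,0.0000)
member 6 (3-4): L=2.6514, (cx,cy)=(0.5148,-0.8573)
solve A·x = −loads:
  F[0-1] = -2375.3422 N (compression)
  F[0-2] = -3311.4150 N (compression)
  F[1-2] = +2424.2305 N (tension)
  F[1-3] = -2134.0791 N (compression)
  F[2-3] = +804.8544 N (tension)
  F[2-4] = +543.4506 N (tension)
  F[3-4] = -1055.5954 N (compression)
  Rx@0 = +4461.1000 N
  Ry@0 = +2078.5753 N
  Ry@4 = +904.9547 N

804.854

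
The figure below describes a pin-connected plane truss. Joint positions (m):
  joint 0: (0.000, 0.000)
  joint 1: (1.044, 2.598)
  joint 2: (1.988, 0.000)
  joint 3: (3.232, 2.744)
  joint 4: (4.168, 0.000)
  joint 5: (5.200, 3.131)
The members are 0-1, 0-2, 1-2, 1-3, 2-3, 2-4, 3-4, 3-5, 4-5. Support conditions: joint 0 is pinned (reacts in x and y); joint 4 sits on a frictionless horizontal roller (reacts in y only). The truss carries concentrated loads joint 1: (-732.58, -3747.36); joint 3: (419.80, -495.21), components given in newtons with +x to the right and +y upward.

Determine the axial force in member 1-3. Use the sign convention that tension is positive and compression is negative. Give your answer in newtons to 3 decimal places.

-272.090

N=6 nodes, M=9 members, R=3 reactions → 2N=12, M+R=12
member 0 (0-1): L=2.7999, (cx,cy)=(0.3729,0.9279)
member 1 (0-2): L=1.9880, (cx,cy)=(1.0000,0.0000)
member 2 (1-2): L=2.7642, (cx,cy)=(0.3415,-0.9399)
member 3 (1-3): L=2.1929, (cx,cy)=(0.9978,0.0666)
member 4 (2-3): L=3.0128, (cx,cy)=(0.4129,0.9108)
member 5 (2-4): L=2.1800, (cx,cy)=(1.0000,0.0000)
member 6 (3-4): L=2.8992, (cx,cy)=(0.3228,-0.9465)
member 7 (3-5): L=2.0057, (cx,cy)=(0.9812,0.1930)
member 8 (4-5): L=3.2967, (cx,cy)=(0.3130,0.9497)
solve A·x = −loads:
  F[0-1] = -3341.1354 N (compression)
  F[0-2] = +933.0228 N (tension)
  F[1-2] = -707.8454 N (compression)
  F[1-3] = -272.0897 N (compression)
  F[2-3] = +730.4637 N (tension)
  F[2-4] = +389.6757 N (tension)
  F[3-4] = -1207.0150 N (compression)
  F[3-5] = -0.0000 N (compression)
  F[4-5] = +0.0000 N (tension)
  Rx@0 = +312.7800 N
  Ry@0 = +3100.1873 N
  Ry@4 = +1142.3827 N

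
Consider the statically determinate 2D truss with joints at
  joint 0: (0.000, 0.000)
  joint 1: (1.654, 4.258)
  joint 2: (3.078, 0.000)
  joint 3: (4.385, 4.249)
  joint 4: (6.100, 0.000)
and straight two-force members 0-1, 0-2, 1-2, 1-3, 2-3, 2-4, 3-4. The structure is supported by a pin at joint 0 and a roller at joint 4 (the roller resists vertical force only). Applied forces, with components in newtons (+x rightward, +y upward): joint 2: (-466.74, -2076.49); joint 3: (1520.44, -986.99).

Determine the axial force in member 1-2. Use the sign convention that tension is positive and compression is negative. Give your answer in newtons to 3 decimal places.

N=5 nodes, M=7 members, R=3 reactions → 2N=10, M+R=10
member 0 (0-1): L=4.5680, (cx,cy)=(0.3621,0.9321)
member 1 (0-2): L=3.0780, (cx,cy)=(1.0000,0.0000)
member 2 (1-2): L=4.4898, (cx,cy)=(0.3172,-0.9484)
member 3 (1-3): L=2.7310, (cx,cy)=(1.0000,-0.0033)
member 4 (2-3): L=4.4455, (cx,cy)=(0.2940,0.9558)
member 5 (2-4): L=3.0220, (cx,cy)=(1.0000,0.0000)
member 6 (3-4): L=4.5821, (cx,cy)=(0.3743,-0.9273)
solve A·x = −loads:
  F[0-1] = -265.1196 N (compression)
  F[0-2] = +1149.6964 N (tension)
  F[1-2] = +261.2048 N (tension)
  F[1-3] = -178.8418 N (compression)
  F[2-3] = +1913.3339 N (tension)
  F[2-4] = +1136.7477 N (tension)
  F[3-4] = -3037.1079 N (compression)
  Rx@0 = -1053.7000 N
  Ry@0 = +247.1297 N
  Ry@4 = +2816.3503 N

261.205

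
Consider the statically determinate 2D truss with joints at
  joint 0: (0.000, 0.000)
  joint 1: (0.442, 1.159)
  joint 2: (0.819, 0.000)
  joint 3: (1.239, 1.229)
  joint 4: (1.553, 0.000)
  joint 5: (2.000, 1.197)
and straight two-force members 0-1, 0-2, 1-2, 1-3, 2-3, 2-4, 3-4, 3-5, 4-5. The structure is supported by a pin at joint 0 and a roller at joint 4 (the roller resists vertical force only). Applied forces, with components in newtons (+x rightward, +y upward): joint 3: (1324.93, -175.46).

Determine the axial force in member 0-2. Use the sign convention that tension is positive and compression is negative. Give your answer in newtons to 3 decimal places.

938.595

N=6 nodes, M=9 members, R=3 reactions → 2N=12, M+R=12
member 0 (0-1): L=1.2404, (cx,cy)=(0.3563,0.9344)
member 1 (0-2): L=0.8190, (cx,cy)=(1.0000,0.0000)
member 2 (1-2): L=1.2188, (cx,cy)=(0.3093,-0.9510)
member 3 (1-3): L=0.8001, (cx,cy)=(0.9962,0.0875)
member 4 (2-3): L=1.2988, (cx,cy)=(0.3234,0.9463)
member 5 (2-4): L=0.7340, (cx,cy)=(1.0000,0.0000)
member 6 (3-4): L=1.2685, (cx,cy)=(0.2475,-0.9689)
member 7 (3-5): L=0.7617, (cx,cy)=(0.9991,-0.0420)
member 8 (4-5): L=1.2777, (cx,cy)=(0.3498,0.9368)
solve A·x = −loads:
  F[0-1] = +1084.2029 N (tension)
  F[0-2] = +938.5954 N (tension)
  F[1-2] = -1001.0025 N (compression)
  F[1-3] = +698.6512 N (tension)
  F[2-3] = +1005.9598 N (tension)
  F[2-4] = +303.6515 N (tension)
  F[3-4] = -1226.6729 N (compression)
  F[3-5] = -0.0000 N (tension)
  F[4-5] = +0.0000 N (tension)
  Rx@0 = -1324.9300 N
  Ry@0 = -1013.0358 N
  Ry@4 = +1188.4958 N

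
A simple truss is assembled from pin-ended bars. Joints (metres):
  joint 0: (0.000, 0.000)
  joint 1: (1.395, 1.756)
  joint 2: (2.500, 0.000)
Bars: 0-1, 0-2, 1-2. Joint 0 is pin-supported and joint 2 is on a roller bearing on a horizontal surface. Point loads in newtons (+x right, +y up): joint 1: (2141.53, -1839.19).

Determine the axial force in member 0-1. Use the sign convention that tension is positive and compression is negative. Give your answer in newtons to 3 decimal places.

882.877

N=3 nodes, M=3 members, R=3 reactions → 2N=6, M+R=6
member 0 (0-1): L=2.2427, (cx,cy)=(0.6220,0.7830)
member 1 (0-2): L=2.5000, (cx,cy)=(1.0000,0.0000)
member 2 (1-2): L=2.0747, (cx,cy)=(0.5326,-0.8464)
solve A·x = −loads:
  F[0-1] = +882.8765 N (tension)
  F[0-2] = +1592.3570 N (tension)
  F[1-2] = -2989.8032 N (compression)
  Rx@0 = -2141.5300 N
  Ry@0 = -691.2887 N
  Ry@2 = +2530.4787 N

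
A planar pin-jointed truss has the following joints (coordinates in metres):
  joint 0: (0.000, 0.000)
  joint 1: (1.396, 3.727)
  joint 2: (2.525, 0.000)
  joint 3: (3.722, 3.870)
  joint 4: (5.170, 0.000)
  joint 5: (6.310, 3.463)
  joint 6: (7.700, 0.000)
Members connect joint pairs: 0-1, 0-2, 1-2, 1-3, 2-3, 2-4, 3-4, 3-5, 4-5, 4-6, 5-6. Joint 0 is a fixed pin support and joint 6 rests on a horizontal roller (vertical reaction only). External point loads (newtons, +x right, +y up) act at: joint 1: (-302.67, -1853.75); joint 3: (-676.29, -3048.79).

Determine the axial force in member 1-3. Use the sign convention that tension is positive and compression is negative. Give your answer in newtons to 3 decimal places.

-1534.974

N=7 nodes, M=11 members, R=3 reactions → 2N=14, M+R=14
member 0 (0-1): L=3.9799, (cx,cy)=(0.3508,0.9365)
member 1 (0-2): L=2.5250, (cx,cy)=(1.0000,0.0000)
member 2 (1-2): L=3.8942, (cx,cy)=(0.2899,-0.9571)
member 3 (1-3): L=2.3304, (cx,cy)=(0.9981,0.0614)
member 4 (2-3): L=4.0509, (cx,cy)=(0.2955,0.9553)
member 5 (2-4): L=2.6450, (cx,cy)=(1.0000,0.0000)
member 6 (3-4): L=4.1320, (cx,cy)=(0.3504,-0.9366)
member 7 (3-5): L=2.6198, (cx,cy)=(0.9879,-0.1554)
member 8 (4-5): L=3.6458, (cx,cy)=(0.3127,0.9499)
member 9 (4-6): L=2.5300, (cx,cy)=(1.0000,0.0000)
member 10 (5-6): L=3.7316, (cx,cy)=(0.3725,-0.9280)
solve A·x = −loads:
  F[0-1] = -3821.9814 N (compression)
  F[0-2] = +361.6590 N (tension)
  F[1-2] = +1704.4047 N (tension)
  F[1-3] = -1534.9737 N (compression)
  F[2-3] = -1707.4498 N (compression)
  F[2-4] = +1360.3265 N (tension)
  F[3-4] = -1258.6421 N (compression)
  F[3-5] = -930.5539 N (compression)
  F[4-5] = +1241.0600 N (tension)
  F[4-6] = +531.1922 N (tension)
  F[5-6] = -1426.0218 N (compression)
  Rx@0 = +978.9600 N
  Ry@0 = +3579.1455 N
  Ry@6 = +1323.3945 N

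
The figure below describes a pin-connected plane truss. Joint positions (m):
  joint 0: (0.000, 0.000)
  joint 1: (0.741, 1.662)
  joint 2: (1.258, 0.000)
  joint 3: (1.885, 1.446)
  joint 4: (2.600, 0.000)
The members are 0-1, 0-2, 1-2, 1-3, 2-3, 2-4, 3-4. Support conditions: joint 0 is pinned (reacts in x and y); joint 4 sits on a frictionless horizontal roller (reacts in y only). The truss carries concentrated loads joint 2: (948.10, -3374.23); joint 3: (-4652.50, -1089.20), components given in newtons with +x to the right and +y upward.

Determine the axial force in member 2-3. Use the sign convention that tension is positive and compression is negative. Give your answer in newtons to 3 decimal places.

-2133.283

N=5 nodes, M=7 members, R=3 reactions → 2N=10, M+R=10
member 0 (0-1): L=1.8197, (cx,cy)=(0.4072,0.9133)
member 1 (0-2): L=1.2580, (cx,cy)=(1.0000,0.0000)
member 2 (1-2): L=1.7406, (cx,cy)=(0.2970,-0.9549)
member 3 (1-3): L=1.1642, (cx,cy)=(0.9826,-0.1855)
member 4 (2-3): L=1.5761, (cx,cy)=(0.3978,0.9175)
member 5 (2-4): L=1.3420, (cx,cy)=(1.0000,0.0000)
member 6 (3-4): L=1.6131, (cx,cy)=(0.4432,-0.8964)
solve A·x = −loads:
  F[0-1] = -5067.8638 N (compression)
  F[0-2] = -1640.7205 N (compression)
  F[1-2] = +5583.4318 N (tension)
  F[1-3] = -3787.9008 N (compression)
  F[2-3] = -2133.2831 N (compression)
  F[2-4] = -81.6997 N (compression)
  F[3-4] = +184.3230 N (tension)
  Rx@0 = +3704.4000 N
  Ry@0 = +4628.6576 N
  Ry@4 = -165.2276 N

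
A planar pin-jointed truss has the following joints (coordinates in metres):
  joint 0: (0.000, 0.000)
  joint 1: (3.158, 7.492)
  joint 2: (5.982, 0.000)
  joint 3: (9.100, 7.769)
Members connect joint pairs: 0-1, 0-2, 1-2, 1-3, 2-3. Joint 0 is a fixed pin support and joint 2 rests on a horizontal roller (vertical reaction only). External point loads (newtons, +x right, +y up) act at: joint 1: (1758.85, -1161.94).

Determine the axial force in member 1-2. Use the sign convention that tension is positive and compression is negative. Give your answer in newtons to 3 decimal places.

N=4 nodes, M=5 members, R=3 reactions → 2N=8, M+R=8
member 0 (0-1): L=8.1304, (cx,cy)=(0.3884,0.9215)
member 1 (0-2): L=5.9820, (cx,cy)=(1.0000,0.0000)
member 2 (1-2): L=8.0066, (cx,cy)=(0.3527,-0.9357)
member 3 (1-3): L=5.9485, (cx,cy)=(0.9989,0.0466)
member 4 (2-3): L=8.3713, (cx,cy)=(0.3725,0.9280)
solve A·x = −loads:
  F[0-1] = +1795.2526 N (tension)
  F[0-2] = +1061.5382 N (tension)
  F[1-2] = -3009.6572 N (compression)
  F[1-3] = +0.0000 N (tension)
  F[2-3] = -0.0000 N (compression)
  Rx@0 = -1758.8500 N
  Ry@0 = -1654.2938 N
  Ry@2 = +2816.2338 N

-3009.657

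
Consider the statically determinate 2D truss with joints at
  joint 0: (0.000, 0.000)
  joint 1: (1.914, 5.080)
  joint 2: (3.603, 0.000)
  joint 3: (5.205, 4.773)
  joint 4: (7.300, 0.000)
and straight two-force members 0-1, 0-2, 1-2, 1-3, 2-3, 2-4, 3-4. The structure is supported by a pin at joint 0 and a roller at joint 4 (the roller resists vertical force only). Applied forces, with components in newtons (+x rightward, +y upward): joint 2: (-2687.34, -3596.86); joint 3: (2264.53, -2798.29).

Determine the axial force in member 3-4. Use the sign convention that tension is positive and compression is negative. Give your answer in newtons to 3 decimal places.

N=5 nodes, M=7 members, R=3 reactions → 2N=10, M+R=10
member 0 (0-1): L=5.4286, (cx,cy)=(0.3526,0.9358)
member 1 (0-2): L=3.6030, (cx,cy)=(1.0000,0.0000)
member 2 (1-2): L=5.3534, (cx,cy)=(0.3155,-0.9489)
member 3 (1-3): L=3.3053, (cx,cy)=(0.9957,-0.0929)
member 4 (2-3): L=5.0347, (cx,cy)=(0.3182,0.9480)
member 5 (2-4): L=3.6970, (cx,cy)=(1.0000,0.0000)
member 6 (3-4): L=5.2125, (cx,cy)=(0.4019,-0.9157)
solve A·x = −loads:
  F[0-1] = -1222.5360 N (compression)
  F[0-2] = +8.2275 N (tension)
  F[1-2] = +1287.9223 N (tension)
  F[1-3] = -841.0114 N (compression)
  F[2-3] = +2504.9078 N (tension)
  F[2-4] = +2304.8606 N (tension)
  F[3-4] = -5734.6892 N (compression)
  Rx@0 = +422.8100 N
  Ry@0 = +1144.0284 N
  Ry@4 = +5251.1216 N

-5734.689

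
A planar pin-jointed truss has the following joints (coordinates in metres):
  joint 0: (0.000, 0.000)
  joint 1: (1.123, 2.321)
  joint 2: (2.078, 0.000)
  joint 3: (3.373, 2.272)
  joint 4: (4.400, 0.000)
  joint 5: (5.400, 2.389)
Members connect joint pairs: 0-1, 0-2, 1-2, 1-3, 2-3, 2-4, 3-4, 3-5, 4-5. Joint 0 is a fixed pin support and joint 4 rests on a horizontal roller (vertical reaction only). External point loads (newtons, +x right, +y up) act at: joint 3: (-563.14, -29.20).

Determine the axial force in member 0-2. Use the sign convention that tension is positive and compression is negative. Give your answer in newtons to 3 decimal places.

N=6 nodes, M=9 members, R=3 reactions → 2N=12, M+R=12
member 0 (0-1): L=2.5784, (cx,cy)=(0.4355,0.9002)
member 1 (0-2): L=2.0780, (cx,cy)=(1.0000,0.0000)
member 2 (1-2): L=2.5098, (cx,cy)=(0.3805,-0.9248)
member 3 (1-3): L=2.2505, (cx,cy)=(0.9998,-0.0218)
member 4 (2-3): L=2.6151, (cx,cy)=(0.4952,0.8688)
member 5 (2-4): L=2.3220, (cx,cy)=(1.0000,0.0000)
member 6 (3-4): L=2.4933, (cx,cy)=(0.4119,-0.9112)
member 7 (3-5): L=2.0304, (cx,cy)=(0.9983,0.0576)
member 8 (4-5): L=2.5898, (cx,cy)=(0.3861,0.9224)
solve A·x = −loads:
  F[0-1] = -330.6052 N (compression)
  F[0-2] = -419.1480 N (compression)
  F[1-2] = +328.1391 N (tension)
  F[1-3] = -268.9157 N (compression)
  F[2-3] = -349.2878 N (compression)
  F[2-4] = -121.3237 N (compression)
  F[3-4] = +294.5476 N (tension)
  F[3-5] = -0.0000 N (compression)
  F[4-5] = -0.0000 N (compression)
  Rx@0 = +563.1400 N
  Ry@0 = +297.6006 N
  Ry@4 = -268.4006 N

-419.148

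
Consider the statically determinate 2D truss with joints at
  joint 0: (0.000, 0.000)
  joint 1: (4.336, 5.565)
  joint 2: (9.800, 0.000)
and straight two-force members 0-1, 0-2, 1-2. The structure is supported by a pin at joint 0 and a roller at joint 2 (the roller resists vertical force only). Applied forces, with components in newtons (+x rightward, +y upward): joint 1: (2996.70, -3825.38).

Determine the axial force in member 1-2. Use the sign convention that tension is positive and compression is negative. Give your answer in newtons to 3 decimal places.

-4756.810

N=3 nodes, M=3 members, R=3 reactions → 2N=6, M+R=6
member 0 (0-1): L=7.0548, (cx,cy)=(0.6146,0.7888)
member 1 (0-2): L=9.8000, (cx,cy)=(1.0000,0.0000)
member 2 (1-2): L=7.7990, (cx,cy)=(0.7006,-0.7136)
solve A·x = −loads:
  F[0-1] = -546.5685 N (compression)
  F[0-2] = +3332.6305 N (tension)
  F[1-2] = -4756.8103 N (compression)
  Rx@0 = -2996.7000 N
  Ry@0 = +431.1470 N
  Ry@2 = +3394.2330 N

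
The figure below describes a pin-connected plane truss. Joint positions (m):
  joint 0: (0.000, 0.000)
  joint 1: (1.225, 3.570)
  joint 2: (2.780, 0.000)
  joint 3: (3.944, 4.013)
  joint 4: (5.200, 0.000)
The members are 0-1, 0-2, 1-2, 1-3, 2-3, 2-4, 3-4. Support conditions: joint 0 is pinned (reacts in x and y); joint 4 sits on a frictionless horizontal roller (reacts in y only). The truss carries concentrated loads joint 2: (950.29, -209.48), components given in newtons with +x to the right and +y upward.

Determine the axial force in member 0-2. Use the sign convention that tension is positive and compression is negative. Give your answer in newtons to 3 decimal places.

983.742

N=5 nodes, M=7 members, R=3 reactions → 2N=10, M+R=10
member 0 (0-1): L=3.7743, (cx,cy)=(0.3246,0.9459)
member 1 (0-2): L=2.7800, (cx,cy)=(1.0000,0.0000)
member 2 (1-2): L=3.8940, (cx,cy)=(0.3993,-0.9168)
member 3 (1-3): L=2.7549, (cx,cy)=(0.9870,0.1608)
member 4 (2-3): L=4.1784, (cx,cy)=(0.2786,0.9604)
member 5 (2-4): L=2.4200, (cx,cy)=(1.0000,0.0000)
member 6 (3-4): L=4.2050, (cx,cy)=(0.2987,-0.9543)
solve A·x = −loads:
  F[0-1] = -103.0684 N (compression)
  F[0-2] = +983.7420 N (tension)
  F[1-2] = +93.7382 N (tension)
  F[1-3] = -71.8198 N (compression)
  F[2-3] = +128.6324 N (tension)
  F[2-4] = +35.0513 N (tension)
  F[3-4] = -117.3483 N (compression)
  Rx@0 = -950.2900 N
  Ry@0 = +97.4888 N
  Ry@4 = +111.9912 N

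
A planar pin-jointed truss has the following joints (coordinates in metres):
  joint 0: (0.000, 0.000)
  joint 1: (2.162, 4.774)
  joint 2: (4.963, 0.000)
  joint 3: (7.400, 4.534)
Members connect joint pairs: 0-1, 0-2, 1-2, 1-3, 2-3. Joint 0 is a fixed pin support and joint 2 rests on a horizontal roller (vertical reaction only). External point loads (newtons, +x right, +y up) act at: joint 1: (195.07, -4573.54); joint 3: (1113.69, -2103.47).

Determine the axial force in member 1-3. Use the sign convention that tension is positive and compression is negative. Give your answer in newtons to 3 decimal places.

2192.649

N=4 nodes, M=5 members, R=3 reactions → 2N=8, M+R=8
member 0 (0-1): L=5.2407, (cx,cy)=(0.4125,0.9109)
member 1 (0-2): L=4.9630, (cx,cy)=(1.0000,0.0000)
member 2 (1-2): L=5.5350, (cx,cy)=(0.5060,-0.8625)
member 3 (1-3): L=5.2435, (cx,cy)=(0.9990,-0.0458)
member 4 (2-3): L=5.1474, (cx,cy)=(0.4734,0.8808)
solve A·x = −loads:
  F[0-1] = -376.8182 N (compression)
  F[0-2] = +1464.2116 N (tension)
  F[1-2] = -5021.0040 N (compression)
  F[1-3] = +2192.6487 N (tension)
  F[2-3] = -2274.1260 N (compression)
  Rx@0 = -1308.7600 N
  Ry@0 = +343.2590 N
  Ry@2 = +6333.7510 N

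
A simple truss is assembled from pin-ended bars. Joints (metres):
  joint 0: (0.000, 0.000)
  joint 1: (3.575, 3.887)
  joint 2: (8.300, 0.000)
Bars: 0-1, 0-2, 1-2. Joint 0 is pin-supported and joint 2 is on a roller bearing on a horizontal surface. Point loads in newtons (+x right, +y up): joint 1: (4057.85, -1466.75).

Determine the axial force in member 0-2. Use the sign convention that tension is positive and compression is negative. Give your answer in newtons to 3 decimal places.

N=3 nodes, M=3 members, R=3 reactions → 2N=6, M+R=6
member 0 (0-1): L=5.2810, (cx,cy)=(0.6769,0.7360)
member 1 (0-2): L=8.3000, (cx,cy)=(1.0000,0.0000)
member 2 (1-2): L=6.1184, (cx,cy)=(0.7723,-0.6353)
solve A·x = −loads:
  F[0-1] = +1447.4396 N (tension)
  F[0-2] = +3078.0059 N (tension)
  F[1-2] = -3985.6856 N (compression)
  Rx@0 = -4057.8500 N
  Ry@0 = -1065.3577 N
  Ry@2 = +2532.1077 N

3078.006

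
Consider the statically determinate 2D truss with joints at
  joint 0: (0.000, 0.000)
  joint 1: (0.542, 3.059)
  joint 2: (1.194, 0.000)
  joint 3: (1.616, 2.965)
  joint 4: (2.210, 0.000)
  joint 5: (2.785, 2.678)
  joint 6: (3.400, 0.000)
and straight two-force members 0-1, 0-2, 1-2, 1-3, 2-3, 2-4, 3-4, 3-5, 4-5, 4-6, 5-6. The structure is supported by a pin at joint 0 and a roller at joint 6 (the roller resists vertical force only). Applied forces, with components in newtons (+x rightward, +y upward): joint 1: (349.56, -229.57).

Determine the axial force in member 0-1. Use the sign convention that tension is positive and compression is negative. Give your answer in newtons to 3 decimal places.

123.420

N=7 nodes, M=11 members, R=3 reactions → 2N=14, M+R=14
member 0 (0-1): L=3.1066, (cx,cy)=(0.1745,0.9847)
member 1 (0-2): L=1.1940, (cx,cy)=(1.0000,0.0000)
member 2 (1-2): L=3.1277, (cx,cy)=(0.2085,-0.9780)
member 3 (1-3): L=1.0781, (cx,cy)=(0.9962,-0.0872)
member 4 (2-3): L=2.9949, (cx,cy)=(0.1409,0.9900)
member 5 (2-4): L=1.0160, (cx,cy)=(1.0000,0.0000)
member 6 (3-4): L=3.0239, (cx,cy)=(0.1964,-0.9805)
member 7 (3-5): L=1.2037, (cx,cy)=(0.9712,-0.2384)
member 8 (4-5): L=2.7390, (cx,cy)=(0.2099,0.9777)
member 9 (4-6): L=1.1900, (cx,cy)=(1.0000,0.0000)
member 10 (5-6): L=2.7477, (cx,cy)=(0.2238,-0.9746)
solve A·x = −loads:
  F[0-1] = +123.4202 N (tension)
  F[0-2] = +328.0275 N (tension)
  F[1-2] = -335.8950 N (compression)
  F[1-3] = -258.9935 N (compression)
  F[2-3] = +331.8264 N (tension)
  F[2-4] = +211.2505 N (tension)
  F[3-4] = -320.9658 N (compression)
  F[3-5] = -152.6029 N (compression)
  F[4-5] = +321.8851 N (tension)
  F[4-6] = +80.6292 N (tension)
  F[5-6] = -360.2366 N (compression)
  Rx@0 = -349.5600 N
  Ry@0 = -121.5273 N
  Ry@6 = +351.0973 N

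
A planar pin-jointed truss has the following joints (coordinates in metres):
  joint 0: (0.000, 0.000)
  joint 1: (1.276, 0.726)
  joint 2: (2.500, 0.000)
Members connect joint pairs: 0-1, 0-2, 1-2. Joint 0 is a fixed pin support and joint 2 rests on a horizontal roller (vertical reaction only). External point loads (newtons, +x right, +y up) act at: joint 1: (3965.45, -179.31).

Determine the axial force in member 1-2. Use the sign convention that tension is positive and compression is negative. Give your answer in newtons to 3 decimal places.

N=3 nodes, M=3 members, R=3 reactions → 2N=6, M+R=6
member 0 (0-1): L=1.4681, (cx,cy)=(0.8692,0.4945)
member 1 (0-2): L=2.5000, (cx,cy)=(1.0000,0.0000)
member 2 (1-2): L=1.4231, (cx,cy)=(0.8601,-0.5101)
solve A·x = −loads:
  F[0-1] = +2151.1109 N (tension)
  F[0-2] = +2095.7822 N (tension)
  F[1-2] = -2436.7124 N (compression)
  Rx@0 = -3965.4500 N
  Ry@0 = -1063.7765 N
  Ry@2 = +1243.0865 N

-2436.712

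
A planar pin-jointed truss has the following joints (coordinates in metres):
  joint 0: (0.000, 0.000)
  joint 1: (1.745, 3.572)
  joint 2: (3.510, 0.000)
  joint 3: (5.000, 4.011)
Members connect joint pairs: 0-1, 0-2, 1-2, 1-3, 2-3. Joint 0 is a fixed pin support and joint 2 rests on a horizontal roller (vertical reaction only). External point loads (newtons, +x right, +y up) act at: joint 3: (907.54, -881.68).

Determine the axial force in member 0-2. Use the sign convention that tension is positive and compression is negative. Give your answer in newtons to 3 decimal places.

218.064

N=4 nodes, M=5 members, R=3 reactions → 2N=8, M+R=8
member 0 (0-1): L=3.9755, (cx,cy)=(0.4389,0.8985)
member 1 (0-2): L=3.5100, (cx,cy)=(1.0000,0.0000)
member 2 (1-2): L=3.9843, (cx,cy)=(0.4430,-0.8965)
member 3 (1-3): L=3.2845, (cx,cy)=(0.9910,0.1337)
member 4 (2-3): L=4.2788, (cx,cy)=(0.3482,0.9374)
solve A·x = −loads:
  F[0-1] = +1570.7618 N (tension)
  F[0-2] = +218.0636 N (tension)
  F[1-2] = -1378.6490 N (compression)
  F[1-3] = +1311.9788 N (tension)
  F[2-3] = -1127.6156 N (compression)
  Rx@0 = -907.5400 N
  Ry@0 = -1411.3522 N
  Ry@2 = +2293.0322 N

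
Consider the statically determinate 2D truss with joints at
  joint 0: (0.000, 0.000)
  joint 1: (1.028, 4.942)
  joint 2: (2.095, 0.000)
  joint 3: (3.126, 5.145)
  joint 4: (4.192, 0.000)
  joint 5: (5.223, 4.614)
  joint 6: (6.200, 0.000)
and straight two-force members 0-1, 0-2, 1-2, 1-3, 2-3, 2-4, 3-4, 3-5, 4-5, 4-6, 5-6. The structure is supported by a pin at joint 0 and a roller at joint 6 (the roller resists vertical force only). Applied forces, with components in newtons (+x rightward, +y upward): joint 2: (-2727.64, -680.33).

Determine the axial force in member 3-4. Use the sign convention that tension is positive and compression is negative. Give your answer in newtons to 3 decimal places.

-210.282

N=7 nodes, M=11 members, R=3 reactions → 2N=14, M+R=14
member 0 (0-1): L=5.0478, (cx,cy)=(0.2037,0.9790)
member 1 (0-2): L=2.0950, (cx,cy)=(1.0000,0.0000)
member 2 (1-2): L=5.0559, (cx,cy)=(0.2110,-0.9775)
member 3 (1-3): L=2.1078, (cx,cy)=(0.9954,0.0963)
member 4 (2-3): L=5.2473, (cx,cy)=(0.1965,0.9805)
member 5 (2-4): L=2.0970, (cx,cy)=(1.0000,0.0000)
member 6 (3-4): L=5.2543, (cx,cy)=(0.2029,-0.9792)
member 7 (3-5): L=2.1632, (cx,cy)=(0.9694,-0.2455)
member 8 (4-5): L=4.7278, (cx,cy)=(0.2181,0.9759)
member 9 (4-6): L=2.0080, (cx,cy)=(1.0000,0.0000)
member 10 (5-6): L=4.7163, (cx,cy)=(0.2072,-0.9783)
solve A·x = −loads:
  F[0-1] = -460.0863 N (compression)
  F[0-2] = -2633.9418 N (compression)
  F[1-2] = +442.3082 N (tension)
  F[1-3] = -187.9173 N (compression)
  F[2-3] = +252.9138 N (tension)
  F[2-4] = +137.3506 N (tension)
  F[3-4] = -210.2821 N (compression)
  F[3-5] = -97.6765 N (compression)
  F[4-5] = +210.9868 N (tension)
  F[4-6] = +48.6776 N (tension)
  F[5-6] = -234.9829 N (compression)
  Rx@0 = +2727.6400 N
  Ry@0 = +450.4443 N
  Ry@6 = +229.8857 N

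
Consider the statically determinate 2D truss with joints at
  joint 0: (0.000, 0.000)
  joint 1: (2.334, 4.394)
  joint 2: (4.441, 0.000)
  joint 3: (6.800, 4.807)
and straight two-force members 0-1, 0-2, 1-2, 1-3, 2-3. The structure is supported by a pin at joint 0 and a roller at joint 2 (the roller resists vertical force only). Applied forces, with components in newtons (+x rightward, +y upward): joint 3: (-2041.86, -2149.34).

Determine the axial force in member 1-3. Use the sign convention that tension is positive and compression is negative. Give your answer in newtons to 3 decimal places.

N=4 nodes, M=5 members, R=3 reactions → 2N=8, M+R=8
member 0 (0-1): L=4.9754, (cx,cy)=(0.4691,0.8831)
member 1 (0-2): L=4.4410, (cx,cy)=(1.0000,0.0000)
member 2 (1-2): L=4.8731, (cx,cy)=(0.4324,-0.9017)
member 3 (1-3): L=4.4851, (cx,cy)=(0.9958,0.0921)
member 4 (2-3): L=5.3546, (cx,cy)=(0.4406,0.8977)
solve A·x = −loads:
  F[0-1] = -1209.8135 N (compression)
  F[0-2] = -1474.3289 N (compression)
  F[1-2] = +1078.8764 N (tension)
  F[1-3] = -1038.4249 N (compression)
  F[2-3] = -2287.6875 N (compression)
  Rx@0 = +2041.8600 N
  Ry@0 = +1068.4368 N
  Ry@2 = +1080.9032 N

-1038.425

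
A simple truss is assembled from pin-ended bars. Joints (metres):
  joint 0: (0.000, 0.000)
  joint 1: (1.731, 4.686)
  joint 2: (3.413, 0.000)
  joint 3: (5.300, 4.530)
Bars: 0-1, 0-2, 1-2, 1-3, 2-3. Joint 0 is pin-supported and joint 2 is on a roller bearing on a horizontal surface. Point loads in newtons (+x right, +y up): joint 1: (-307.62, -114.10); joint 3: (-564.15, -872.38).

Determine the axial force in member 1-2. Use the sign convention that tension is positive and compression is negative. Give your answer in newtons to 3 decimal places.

679.517

N=4 nodes, M=5 members, R=3 reactions → 2N=8, M+R=8
member 0 (0-1): L=4.9955, (cx,cy)=(0.3465,0.9380)
member 1 (0-2): L=3.4130, (cx,cy)=(1.0000,0.0000)
member 2 (1-2): L=4.9787, (cx,cy)=(0.3378,-0.9412)
member 3 (1-3): L=3.5724, (cx,cy)=(0.9990,-0.0437)
member 4 (2-3): L=4.9073, (cx,cy)=(0.3845,0.9231)
solve A·x = −loads:
  F[0-1] = -794.2536 N (compression)
  F[0-2] = -596.5513 N (compression)
  F[1-2] = +679.5165 N (tension)
  F[1-3] = -197.3530 N (compression)
  F[2-3] = -954.3771 N (compression)
  Rx@0 = +871.7700 N
  Ry@0 = +745.0460 N
  Ry@2 = +241.4340 N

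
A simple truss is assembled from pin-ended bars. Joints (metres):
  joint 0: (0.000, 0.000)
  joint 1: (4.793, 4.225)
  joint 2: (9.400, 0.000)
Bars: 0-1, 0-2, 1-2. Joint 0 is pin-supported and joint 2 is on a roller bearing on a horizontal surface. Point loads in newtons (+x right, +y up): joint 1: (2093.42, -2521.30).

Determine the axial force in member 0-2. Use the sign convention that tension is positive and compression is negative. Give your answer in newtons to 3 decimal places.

2427.829

N=3 nodes, M=3 members, R=3 reactions → 2N=6, M+R=6
member 0 (0-1): L=6.3893, (cx,cy)=(0.7502,0.6613)
member 1 (0-2): L=9.4000, (cx,cy)=(1.0000,0.0000)
member 2 (1-2): L=6.2510, (cx,cy)=(0.7370,-0.6759)
solve A·x = −loads:
  F[0-1] = -445.7855 N (compression)
  F[0-2] = +2427.8293 N (tension)
  F[1-2] = -3294.1991 N (compression)
  Rx@0 = -2093.4200 N
  Ry@0 = +294.7797 N
  Ry@2 = +2226.5203 N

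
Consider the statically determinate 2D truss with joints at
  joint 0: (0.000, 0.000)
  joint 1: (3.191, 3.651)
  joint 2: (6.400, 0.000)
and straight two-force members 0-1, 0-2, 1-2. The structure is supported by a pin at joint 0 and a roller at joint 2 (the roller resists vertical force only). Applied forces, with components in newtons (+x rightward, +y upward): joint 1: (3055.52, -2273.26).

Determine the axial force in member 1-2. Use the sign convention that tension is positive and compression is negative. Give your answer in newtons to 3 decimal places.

N=3 nodes, M=3 members, R=3 reactions → 2N=6, M+R=6
member 0 (0-1): L=4.8489, (cx,cy)=(0.6581,0.7529)
member 1 (0-2): L=6.4000, (cx,cy)=(1.0000,0.0000)
member 2 (1-2): L=4.8608, (cx,cy)=(0.6602,-0.7511)
solve A·x = −loads:
  F[0-1] = +801.1877 N (tension)
  F[0-2] = +2528.2735 N (tension)
  F[1-2] = -3829.6851 N (compression)
  Rx@0 = -3055.5200 N
  Ry@0 = -603.2519 N
  Ry@2 = +2876.5119 N

-3829.685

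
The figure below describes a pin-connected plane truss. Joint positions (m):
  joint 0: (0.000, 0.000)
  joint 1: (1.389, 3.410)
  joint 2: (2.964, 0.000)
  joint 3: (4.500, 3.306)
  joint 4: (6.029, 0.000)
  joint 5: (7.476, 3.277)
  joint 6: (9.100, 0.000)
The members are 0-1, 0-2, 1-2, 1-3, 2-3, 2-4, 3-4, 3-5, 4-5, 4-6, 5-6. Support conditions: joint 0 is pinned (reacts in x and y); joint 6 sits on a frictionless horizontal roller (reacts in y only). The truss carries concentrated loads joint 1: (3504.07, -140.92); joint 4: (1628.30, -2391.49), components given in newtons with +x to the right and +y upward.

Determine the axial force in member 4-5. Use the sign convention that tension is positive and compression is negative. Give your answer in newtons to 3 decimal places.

3161.892

N=7 nodes, M=11 members, R=3 reactions → 2N=14, M+R=14
member 0 (0-1): L=3.6820, (cx,cy)=(0.3772,0.9261)
member 1 (0-2): L=2.9640, (cx,cy)=(1.0000,0.0000)
member 2 (1-2): L=3.7562, (cx,cy)=(0.4193,-0.9078)
member 3 (1-3): L=3.1127, (cx,cy)=(0.9994,-0.0334)
member 4 (2-3): L=3.6454, (cx,cy)=(0.4214,0.9069)
member 5 (2-4): L=3.0650, (cx,cy)=(1.0000,0.0000)
member 6 (3-4): L=3.6425, (cx,cy)=(0.4198,-0.9076)
member 7 (3-5): L=2.9761, (cx,cy)=(1.0000,-0.0097)
member 8 (4-5): L=3.5823, (cx,cy)=(0.4039,0.9148)
member 9 (4-6): L=3.0710, (cx,cy)=(1.0000,0.0000)
member 10 (5-6): L=3.6573, (cx,cy)=(0.4440,-0.8960)
solve A·x = −loads:
  F[0-1] = +417.4322 N (tension)
  F[0-2] = +4974.8993 N (tension)
  F[1-2] = -465.0072 N (compression)
  F[1-3] = -3153.3771 N (compression)
  F[2-3] = +465.4921 N (tension)
  F[2-4] = +4583.7800 N (tension)
  F[3-4] = -551.9529 N (compression)
  F[3-5] = -2723.9150 N (compression)
  F[4-5] = +3161.8919 N (tension)
  F[4-6] = +1446.5846 N (tension)
  F[5-6] = -3257.7867 N (compression)
  Rx@0 = -5132.3700 N
  Ry@0 = -386.5911 N
  Ry@6 = +2919.0011 N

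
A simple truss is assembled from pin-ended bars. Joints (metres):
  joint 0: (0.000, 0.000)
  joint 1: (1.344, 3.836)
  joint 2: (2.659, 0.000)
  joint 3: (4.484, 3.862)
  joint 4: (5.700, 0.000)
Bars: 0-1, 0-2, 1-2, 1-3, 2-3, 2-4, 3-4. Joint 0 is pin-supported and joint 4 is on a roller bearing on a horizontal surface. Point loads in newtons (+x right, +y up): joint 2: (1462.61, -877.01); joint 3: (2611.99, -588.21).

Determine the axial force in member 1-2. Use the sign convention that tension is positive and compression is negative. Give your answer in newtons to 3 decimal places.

-1236.444

N=5 nodes, M=7 members, R=3 reactions → 2N=10, M+R=10
member 0 (0-1): L=4.0646, (cx,cy)=(0.3307,0.9438)
member 1 (0-2): L=2.6590, (cx,cy)=(1.0000,0.0000)
member 2 (1-2): L=4.0551, (cx,cy)=(0.3243,-0.9460)
member 3 (1-3): L=3.1401, (cx,cy)=(1.0000,0.0083)
member 4 (2-3): L=4.2715, (cx,cy)=(0.4273,0.9041)
member 5 (2-4): L=3.0410, (cx,cy)=(1.0000,0.0000)
member 6 (3-4): L=4.0489, (cx,cy)=(0.3003,-0.9538)
solve A·x = −loads:
  F[0-1] = +1246.4735 N (tension)
  F[0-2] = +3662.4445 N (tension)
  F[1-2] = -1236.4438 N (compression)
  F[1-3] = +813.1376 N (tension)
  F[2-3] = +2263.6464 N (tension)
  F[2-4] = +831.7353 N (tension)
  F[3-4] = -2769.4279 N (compression)
  Rx@0 = -4074.6000 N
  Ry@0 = -1176.3605 N
  Ry@4 = +2641.5805 N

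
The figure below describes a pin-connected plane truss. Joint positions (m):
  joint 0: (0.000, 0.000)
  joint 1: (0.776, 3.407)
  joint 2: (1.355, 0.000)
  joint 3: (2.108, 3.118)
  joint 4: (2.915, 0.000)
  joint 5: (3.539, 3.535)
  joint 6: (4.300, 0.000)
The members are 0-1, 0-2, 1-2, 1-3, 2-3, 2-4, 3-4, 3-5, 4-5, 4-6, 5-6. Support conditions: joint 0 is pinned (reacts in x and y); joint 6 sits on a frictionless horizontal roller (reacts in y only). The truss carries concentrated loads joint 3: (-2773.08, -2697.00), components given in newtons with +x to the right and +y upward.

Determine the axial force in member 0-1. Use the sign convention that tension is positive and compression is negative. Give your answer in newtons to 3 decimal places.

N=7 nodes, M=11 members, R=3 reactions → 2N=14, M+R=14
member 0 (0-1): L=3.4943, (cx,cy)=(0.2221,0.9750)
member 1 (0-2): L=1.3550, (cx,cy)=(1.0000,0.0000)
member 2 (1-2): L=3.4558, (cx,cy)=(0.1675,-0.9859)
member 3 (1-3): L=1.3630, (cx,cy)=(0.9773,-0.2120)
member 4 (2-3): L=3.2076, (cx,cy)=(0.2348,0.9721)
member 5 (2-4): L=1.5600, (cx,cy)=(1.0000,0.0000)
member 6 (3-4): L=3.2207, (cx,cy)=(0.2506,-0.9681)
member 7 (3-5): L=1.4905, (cx,cy)=(0.9601,0.2798)
member 8 (4-5): L=3.5897, (cx,cy)=(0.1738,0.9848)
member 9 (4-6): L=1.3850, (cx,cy)=(1.0000,0.0000)
member 10 (5-6): L=3.6160, (cx,cy)=(0.2105,-0.9776)
solve A·x = −loads:
  F[0-1] = -3472.3574 N (compression)
  F[0-2] = -2001.9432 N (compression)
  F[1-2] = +3741.8722 N (tension)
  F[1-3] = -1430.5859 N (compression)
  F[2-3] = -3795.0319 N (compression)
  F[2-4] = -484.1299 N (compression)
  F[3-4] = +796.9586 N (tension)
  F[3-5] = +296.2720 N (tension)
  F[4-5] = -783.4638 N (compression)
  F[4-6] = -148.2493 N (compression)
  F[5-6] = +704.4248 N (tension)
  Rx@0 = +2773.0800 N
  Ry@0 = +3385.6482 N
  Ry@6 = -688.6482 N

-3472.357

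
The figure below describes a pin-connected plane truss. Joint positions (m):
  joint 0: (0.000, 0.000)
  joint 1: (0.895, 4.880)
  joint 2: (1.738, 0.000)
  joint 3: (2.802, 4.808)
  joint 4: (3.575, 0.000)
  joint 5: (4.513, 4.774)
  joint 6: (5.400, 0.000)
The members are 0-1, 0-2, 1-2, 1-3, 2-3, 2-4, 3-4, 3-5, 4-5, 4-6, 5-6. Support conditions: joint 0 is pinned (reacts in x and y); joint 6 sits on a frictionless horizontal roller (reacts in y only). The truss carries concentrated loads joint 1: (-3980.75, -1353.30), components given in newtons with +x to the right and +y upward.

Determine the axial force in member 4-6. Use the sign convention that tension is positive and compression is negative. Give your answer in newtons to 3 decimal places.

N=7 nodes, M=11 members, R=3 reactions → 2N=14, M+R=14
member 0 (0-1): L=4.9614, (cx,cy)=(0.1804,0.9836)
member 1 (0-2): L=1.7380, (cx,cy)=(1.0000,0.0000)
member 2 (1-2): L=4.9523, (cx,cy)=(0.1702,-0.9854)
member 3 (1-3): L=1.9084, (cx,cy)=(0.9993,-0.0377)
member 4 (2-3): L=4.9243, (cx,cy)=(0.2161,0.9764)
member 5 (2-4): L=1.8370, (cx,cy)=(1.0000,0.0000)
member 6 (3-4): L=4.8697, (cx,cy)=(0.1587,-0.9873)
member 7 (3-5): L=1.7113, (cx,cy)=(0.9998,-0.0199)
member 8 (4-5): L=4.8653, (cx,cy)=(0.1928,0.9812)
member 9 (4-6): L=1.8250, (cx,cy)=(1.0000,0.0000)
member 10 (5-6): L=4.8557, (cx,cy)=(0.1827,-0.9832)
solve A·x = −loads:
  F[0-1] = -4805.2535 N (compression)
  F[0-2] = -3113.9165 N (compression)
  F[1-2] = +3325.4604 N (tension)
  F[1-3] = +2549.6563 N (tension)
  F[2-3] = -3356.2072 N (compression)
  F[2-4] = -1822.6643 N (compression)
  F[3-4] = +3390.5862 N (tension)
  F[3-5] = +1284.7122 N (tension)
  F[4-5] = -3411.6023 N (compression)
  F[4-6] = -626.7195 N (compression)
  F[5-6] = +3430.8492 N (tension)
  Rx@0 = +3980.7500 N
  Ry@0 = +4726.4216 N
  Ry@6 = -3373.1216 N

-626.719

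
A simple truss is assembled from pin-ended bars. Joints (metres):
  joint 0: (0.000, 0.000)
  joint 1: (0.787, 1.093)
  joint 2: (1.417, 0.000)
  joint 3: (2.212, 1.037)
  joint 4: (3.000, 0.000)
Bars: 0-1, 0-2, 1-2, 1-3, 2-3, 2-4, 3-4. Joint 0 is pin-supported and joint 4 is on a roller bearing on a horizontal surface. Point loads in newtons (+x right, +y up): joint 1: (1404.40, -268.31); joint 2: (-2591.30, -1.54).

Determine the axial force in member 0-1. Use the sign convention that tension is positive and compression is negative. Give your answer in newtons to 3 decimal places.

385.614

N=5 nodes, M=7 members, R=3 reactions → 2N=10, M+R=10
member 0 (0-1): L=1.3469, (cx,cy)=(0.5843,0.8115)
member 1 (0-2): L=1.4170, (cx,cy)=(1.0000,0.0000)
member 2 (1-2): L=1.2616, (cx,cy)=(0.4994,-0.8664)
member 3 (1-3): L=1.4261, (cx,cy)=(0.9992,-0.0393)
member 4 (2-3): L=1.3067, (cx,cy)=(0.6084,0.7936)
member 5 (2-4): L=1.5830, (cx,cy)=(1.0000,0.0000)
member 6 (3-4): L=1.3024, (cx,cy)=(0.6050,-0.7962)
solve A·x = −loads:
  F[0-1] = +385.6143 N (tension)
  F[0-2] = -1412.2238 N (compression)
  F[1-2] = -631.7126 N (compression)
  F[1-3] = -864.2786 N (compression)
  F[2-3] = +691.5731 N (tension)
  F[2-4] = +442.8482 N (tension)
  F[3-4] = -731.9505 N (compression)
  Rx@0 = +1186.9000 N
  Ry@0 = -312.9338 N
  Ry@4 = +582.7838 N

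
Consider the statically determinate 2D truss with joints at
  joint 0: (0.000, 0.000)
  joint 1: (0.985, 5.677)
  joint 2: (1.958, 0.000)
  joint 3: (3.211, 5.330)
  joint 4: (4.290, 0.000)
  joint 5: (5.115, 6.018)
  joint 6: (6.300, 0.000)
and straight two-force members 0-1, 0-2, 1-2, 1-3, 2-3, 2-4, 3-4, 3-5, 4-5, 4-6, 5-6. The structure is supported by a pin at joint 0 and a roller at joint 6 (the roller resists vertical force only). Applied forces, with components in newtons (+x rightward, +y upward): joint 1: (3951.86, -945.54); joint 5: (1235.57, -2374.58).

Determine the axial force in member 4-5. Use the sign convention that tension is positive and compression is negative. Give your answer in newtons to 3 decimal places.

4758.742

N=7 nodes, M=11 members, R=3 reactions → 2N=14, M+R=14
member 0 (0-1): L=5.7618, (cx,cy)=(0.1710,0.9853)
member 1 (0-2): L=1.9580, (cx,cy)=(1.0000,0.0000)
member 2 (1-2): L=5.7598, (cx,cy)=(0.1689,-0.9856)
member 3 (1-3): L=2.2529, (cx,cy)=(0.9881,-0.1540)
member 4 (2-3): L=5.4753, (cx,cy)=(0.2288,0.9735)
member 5 (2-4): L=2.3320, (cx,cy)=(1.0000,0.0000)
member 6 (3-4): L=5.4381, (cx,cy)=(0.1984,-0.9801)
member 7 (3-5): L=2.0245, (cx,cy)=(0.9405,0.3398)
member 8 (4-5): L=6.0743, (cx,cy)=(0.1358,0.9907)
member 9 (4-6): L=2.0100, (cx,cy)=(1.0000,0.0000)
member 10 (5-6): L=6.1336, (cx,cy)=(0.1932,-0.9812)
solve A·x = −loads:
  F[0-1] = +3549.2232 N (tension)
  F[0-2] = +4580.6798 N (tension)
  F[1-2] = -4087.4453 N (compression)
  F[1-3] = -2686.6775 N (compression)
  F[2-3] = +4138.5262 N (tension)
  F[2-4] = +2943.1025 N (tension)
  F[3-4] = -4810.2826 N (compression)
  F[3-5] = -800.7626 N (compression)
  F[4-5] = +4758.7415 N (tension)
  F[4-6] = +1342.3494 N (tension)
  F[5-6] = -6947.9994 N (compression)
  Rx@0 = -5187.4300 N
  Ry@0 = -3496.9757 N
  Ry@6 = +6817.0957 N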